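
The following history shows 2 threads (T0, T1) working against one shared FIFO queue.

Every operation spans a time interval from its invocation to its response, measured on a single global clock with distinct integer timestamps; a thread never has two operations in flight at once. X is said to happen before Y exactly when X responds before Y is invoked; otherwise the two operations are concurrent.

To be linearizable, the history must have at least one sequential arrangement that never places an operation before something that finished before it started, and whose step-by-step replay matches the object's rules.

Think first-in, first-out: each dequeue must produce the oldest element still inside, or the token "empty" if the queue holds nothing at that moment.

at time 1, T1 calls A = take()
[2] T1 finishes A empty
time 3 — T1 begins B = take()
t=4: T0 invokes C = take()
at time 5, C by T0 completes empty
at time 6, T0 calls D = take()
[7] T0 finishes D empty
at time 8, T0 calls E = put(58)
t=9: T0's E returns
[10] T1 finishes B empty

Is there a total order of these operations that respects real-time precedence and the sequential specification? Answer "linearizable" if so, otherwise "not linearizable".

linearizable

a witness: A, B, C, D, E
step 1: A take() → empty — queue <>
step 2: B take() → empty — queue <>
step 3: C take() → empty — queue <>
step 4: D take() → empty — queue <>
step 5: E put(58) — queue <58>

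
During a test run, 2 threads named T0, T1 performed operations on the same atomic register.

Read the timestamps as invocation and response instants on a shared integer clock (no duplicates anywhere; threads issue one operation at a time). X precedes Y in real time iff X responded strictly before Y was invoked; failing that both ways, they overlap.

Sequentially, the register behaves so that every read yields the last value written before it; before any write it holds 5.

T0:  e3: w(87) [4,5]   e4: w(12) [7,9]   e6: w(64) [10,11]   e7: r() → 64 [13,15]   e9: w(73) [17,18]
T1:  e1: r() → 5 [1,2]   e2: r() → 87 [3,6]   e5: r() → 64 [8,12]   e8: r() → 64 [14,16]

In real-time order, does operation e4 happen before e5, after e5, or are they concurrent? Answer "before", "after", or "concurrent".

concurrent

e4 spans [7,9], e5 spans [8,12]
the intervals overlap in both directions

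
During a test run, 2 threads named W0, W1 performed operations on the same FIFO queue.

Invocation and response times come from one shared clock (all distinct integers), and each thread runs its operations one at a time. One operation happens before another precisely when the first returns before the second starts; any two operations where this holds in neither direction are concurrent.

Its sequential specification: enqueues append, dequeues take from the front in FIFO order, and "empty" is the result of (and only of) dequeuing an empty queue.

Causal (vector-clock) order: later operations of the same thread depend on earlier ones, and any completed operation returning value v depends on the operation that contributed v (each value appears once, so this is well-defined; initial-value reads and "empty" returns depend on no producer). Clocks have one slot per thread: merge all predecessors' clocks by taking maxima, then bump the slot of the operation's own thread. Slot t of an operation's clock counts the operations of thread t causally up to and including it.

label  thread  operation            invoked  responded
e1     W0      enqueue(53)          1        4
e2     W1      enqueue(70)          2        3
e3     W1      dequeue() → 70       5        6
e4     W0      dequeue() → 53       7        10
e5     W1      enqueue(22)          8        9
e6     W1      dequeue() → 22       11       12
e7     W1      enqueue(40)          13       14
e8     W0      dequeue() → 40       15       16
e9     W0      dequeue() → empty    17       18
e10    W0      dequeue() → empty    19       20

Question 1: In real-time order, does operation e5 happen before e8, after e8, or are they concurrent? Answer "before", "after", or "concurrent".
Answer: before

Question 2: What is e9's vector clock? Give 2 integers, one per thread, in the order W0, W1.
Answer: (4, 5)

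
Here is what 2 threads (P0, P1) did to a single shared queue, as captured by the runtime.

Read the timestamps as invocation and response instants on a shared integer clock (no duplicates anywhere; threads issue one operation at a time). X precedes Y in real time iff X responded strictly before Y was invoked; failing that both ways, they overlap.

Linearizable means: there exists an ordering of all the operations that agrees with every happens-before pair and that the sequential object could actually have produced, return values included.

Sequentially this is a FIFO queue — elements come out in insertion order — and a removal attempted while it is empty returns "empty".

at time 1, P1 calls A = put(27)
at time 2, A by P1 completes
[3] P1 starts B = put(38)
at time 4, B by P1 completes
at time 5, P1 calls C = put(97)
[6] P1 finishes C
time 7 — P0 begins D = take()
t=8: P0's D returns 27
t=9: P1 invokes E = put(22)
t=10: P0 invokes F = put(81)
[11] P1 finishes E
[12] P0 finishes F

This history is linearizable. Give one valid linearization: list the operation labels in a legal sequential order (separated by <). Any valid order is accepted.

A < B < C < D < E < F

after step 1 (A put(27)): queue <27>
after step 2 (B put(38)): queue <27,38>
after step 3 (C put(97)): queue <27,38,97>
after step 4 (D take() → 27): queue <38,97>
after step 5 (E put(22)): queue <38,97,22>
after step 6 (F put(81)): queue <38,97,22,81>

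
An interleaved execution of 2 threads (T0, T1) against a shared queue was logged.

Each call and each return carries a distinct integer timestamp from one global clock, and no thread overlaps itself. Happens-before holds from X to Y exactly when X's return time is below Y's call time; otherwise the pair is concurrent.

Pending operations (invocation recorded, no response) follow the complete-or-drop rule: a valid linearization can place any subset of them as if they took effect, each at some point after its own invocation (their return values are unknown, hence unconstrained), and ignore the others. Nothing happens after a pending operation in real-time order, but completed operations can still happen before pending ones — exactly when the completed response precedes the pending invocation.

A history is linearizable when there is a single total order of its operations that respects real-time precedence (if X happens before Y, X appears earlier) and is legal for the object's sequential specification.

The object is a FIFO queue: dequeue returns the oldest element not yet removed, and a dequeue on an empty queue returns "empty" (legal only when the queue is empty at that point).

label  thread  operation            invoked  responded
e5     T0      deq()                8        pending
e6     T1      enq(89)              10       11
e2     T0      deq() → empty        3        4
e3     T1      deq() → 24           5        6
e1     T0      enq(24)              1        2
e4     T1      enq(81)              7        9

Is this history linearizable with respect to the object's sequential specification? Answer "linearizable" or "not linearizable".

the violation lands at event 4, e2's response at time 4: events 1..3 linearize, events 1..4 do not
one real-time candidate order over the 2 completed operations — the queue replay rejects it
e.g. e1, e2: illegal at step 2, since e2 deq() → empty cannot apply there

not linearizable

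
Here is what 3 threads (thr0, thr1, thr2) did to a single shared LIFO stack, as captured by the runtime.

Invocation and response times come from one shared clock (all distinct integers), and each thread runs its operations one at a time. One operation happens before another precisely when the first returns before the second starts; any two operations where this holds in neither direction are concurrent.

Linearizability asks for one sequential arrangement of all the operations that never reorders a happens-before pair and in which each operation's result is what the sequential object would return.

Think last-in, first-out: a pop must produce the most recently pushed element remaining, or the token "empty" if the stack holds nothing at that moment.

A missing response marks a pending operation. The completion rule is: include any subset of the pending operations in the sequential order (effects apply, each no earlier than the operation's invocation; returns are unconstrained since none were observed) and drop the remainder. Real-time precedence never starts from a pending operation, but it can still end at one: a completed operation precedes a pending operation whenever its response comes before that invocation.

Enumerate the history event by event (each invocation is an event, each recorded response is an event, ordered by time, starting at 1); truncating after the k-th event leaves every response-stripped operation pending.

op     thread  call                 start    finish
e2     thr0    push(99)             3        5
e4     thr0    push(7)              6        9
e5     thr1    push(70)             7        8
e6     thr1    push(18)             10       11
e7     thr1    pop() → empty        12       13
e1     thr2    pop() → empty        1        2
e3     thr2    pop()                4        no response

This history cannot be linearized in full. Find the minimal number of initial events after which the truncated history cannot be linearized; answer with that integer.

events 1..12 are still linearizable — one witness is e1, e2, e3, e4, e5, e6:
after step 1 (e1 pop() → empty): stack <>
after step 2 (e2 push(99)): stack <99>
after step 3 (e3 pop() (pending, included)): stack <>
after step 4 (e4 push(7)): stack <7>
after step 5 (e5 push(70)): stack <7,70>
after step 6 (e6 push(18)): stack <7,70,18>
event 13 — e7's response, time 13 — after it, nothing linearizes
including or dropping the 1 pending operation (e3) in any combination fails
e.g. e1, e2, e4, e5, e6, e7 (pending dropped): illegal at step 6, since e7 pop() → empty cannot apply there
e.g. e1, e2, e5, e4, e6, e7 (pending dropped): illegal at step 6, since e7 pop() → empty cannot apply there

13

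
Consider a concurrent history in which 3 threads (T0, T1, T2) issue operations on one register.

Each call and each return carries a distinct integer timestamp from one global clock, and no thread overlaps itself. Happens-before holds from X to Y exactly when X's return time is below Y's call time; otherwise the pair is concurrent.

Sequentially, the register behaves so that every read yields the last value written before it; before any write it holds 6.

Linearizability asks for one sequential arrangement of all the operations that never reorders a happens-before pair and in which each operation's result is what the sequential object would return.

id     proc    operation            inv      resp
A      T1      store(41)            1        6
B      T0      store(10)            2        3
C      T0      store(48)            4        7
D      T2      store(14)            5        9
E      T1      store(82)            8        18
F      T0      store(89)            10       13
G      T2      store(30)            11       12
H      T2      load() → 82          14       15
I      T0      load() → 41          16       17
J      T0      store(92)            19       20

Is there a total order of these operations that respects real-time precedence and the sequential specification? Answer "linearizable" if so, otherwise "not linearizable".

not linearizable

events 1..16 are fine; event 17 — the response of I at time 17 — makes the prefix non-linearizable
every one of the 16 real-time-consistent orders over 8 completed register ops fails the sequential spec
completion choices over the 1 pending operation (E) were checked; none helps
sample order A, B, C, D, F, G, H, I (pending dropped) stalls at step 7 — H load() → 82 has no legal effect
sample order A, B, C, D, G, F, H, I (pending dropped) stalls at step 7 — H load() → 82 has no legal effect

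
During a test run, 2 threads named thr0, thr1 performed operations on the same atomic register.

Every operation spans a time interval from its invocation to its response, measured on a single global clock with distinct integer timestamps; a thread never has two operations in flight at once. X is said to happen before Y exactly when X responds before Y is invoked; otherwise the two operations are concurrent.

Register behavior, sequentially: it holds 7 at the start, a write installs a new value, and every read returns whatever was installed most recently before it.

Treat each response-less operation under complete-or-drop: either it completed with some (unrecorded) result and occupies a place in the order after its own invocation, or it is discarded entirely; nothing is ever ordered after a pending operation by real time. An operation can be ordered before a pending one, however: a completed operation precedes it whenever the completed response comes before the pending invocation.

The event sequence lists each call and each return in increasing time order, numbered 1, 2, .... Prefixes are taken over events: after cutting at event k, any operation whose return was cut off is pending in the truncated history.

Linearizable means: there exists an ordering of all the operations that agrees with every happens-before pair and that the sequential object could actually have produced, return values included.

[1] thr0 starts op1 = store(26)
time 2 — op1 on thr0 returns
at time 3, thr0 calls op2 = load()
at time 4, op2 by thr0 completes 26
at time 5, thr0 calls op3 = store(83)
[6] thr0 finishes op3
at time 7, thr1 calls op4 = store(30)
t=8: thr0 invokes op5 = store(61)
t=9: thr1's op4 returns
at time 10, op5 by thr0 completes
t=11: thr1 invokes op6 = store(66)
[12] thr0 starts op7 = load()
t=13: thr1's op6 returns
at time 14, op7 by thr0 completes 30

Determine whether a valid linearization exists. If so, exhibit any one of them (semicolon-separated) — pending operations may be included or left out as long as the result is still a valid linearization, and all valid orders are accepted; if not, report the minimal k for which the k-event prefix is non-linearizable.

1. op1 store(26), leaving value 26
2. op2 load() → 26, leaving value 26
3. op3 store(83), leaving value 83
4. op5 store(61), leaving value 61
5. op4 store(30), leaving value 30
6. op7 load() → 30, leaving value 30
7. op6 store(66), leaving value 66

linearizable — witness: op1; op2; op3; op5; op4; op7; op6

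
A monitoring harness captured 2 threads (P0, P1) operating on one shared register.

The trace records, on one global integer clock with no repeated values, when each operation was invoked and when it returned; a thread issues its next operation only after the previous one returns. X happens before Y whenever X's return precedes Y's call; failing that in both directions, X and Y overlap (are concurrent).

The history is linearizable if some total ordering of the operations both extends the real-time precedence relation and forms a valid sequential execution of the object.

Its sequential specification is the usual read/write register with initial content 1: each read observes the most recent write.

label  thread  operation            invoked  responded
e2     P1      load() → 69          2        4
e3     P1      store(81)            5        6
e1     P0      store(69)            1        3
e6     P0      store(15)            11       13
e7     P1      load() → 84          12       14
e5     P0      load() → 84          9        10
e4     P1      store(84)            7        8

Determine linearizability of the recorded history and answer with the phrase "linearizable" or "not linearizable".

a witness: e1, e2, e3, e4, e5, e7, e6
1. e1 store(69), leaving value 69
2. e2 load() → 69, leaving value 69
3. e3 store(81), leaving value 81
4. e4 store(84), leaving value 84
5. e5 load() → 84, leaving value 84
6. e7 load() → 84, leaving value 84
7. e6 store(15), leaving value 15

linearizable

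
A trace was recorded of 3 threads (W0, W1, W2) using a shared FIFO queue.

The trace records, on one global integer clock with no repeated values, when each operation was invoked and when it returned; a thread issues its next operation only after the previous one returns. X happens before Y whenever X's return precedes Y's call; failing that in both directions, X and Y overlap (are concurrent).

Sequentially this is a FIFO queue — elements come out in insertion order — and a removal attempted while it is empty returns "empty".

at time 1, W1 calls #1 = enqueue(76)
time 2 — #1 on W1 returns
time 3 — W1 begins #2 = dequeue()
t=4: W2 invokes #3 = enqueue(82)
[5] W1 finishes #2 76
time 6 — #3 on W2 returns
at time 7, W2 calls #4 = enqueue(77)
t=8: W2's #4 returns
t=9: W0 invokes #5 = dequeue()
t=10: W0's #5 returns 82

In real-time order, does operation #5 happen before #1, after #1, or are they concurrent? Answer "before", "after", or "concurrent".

#5 spans [9,10], #1 spans [1,2]
resp(#1)=2 < inv(#5)=9

after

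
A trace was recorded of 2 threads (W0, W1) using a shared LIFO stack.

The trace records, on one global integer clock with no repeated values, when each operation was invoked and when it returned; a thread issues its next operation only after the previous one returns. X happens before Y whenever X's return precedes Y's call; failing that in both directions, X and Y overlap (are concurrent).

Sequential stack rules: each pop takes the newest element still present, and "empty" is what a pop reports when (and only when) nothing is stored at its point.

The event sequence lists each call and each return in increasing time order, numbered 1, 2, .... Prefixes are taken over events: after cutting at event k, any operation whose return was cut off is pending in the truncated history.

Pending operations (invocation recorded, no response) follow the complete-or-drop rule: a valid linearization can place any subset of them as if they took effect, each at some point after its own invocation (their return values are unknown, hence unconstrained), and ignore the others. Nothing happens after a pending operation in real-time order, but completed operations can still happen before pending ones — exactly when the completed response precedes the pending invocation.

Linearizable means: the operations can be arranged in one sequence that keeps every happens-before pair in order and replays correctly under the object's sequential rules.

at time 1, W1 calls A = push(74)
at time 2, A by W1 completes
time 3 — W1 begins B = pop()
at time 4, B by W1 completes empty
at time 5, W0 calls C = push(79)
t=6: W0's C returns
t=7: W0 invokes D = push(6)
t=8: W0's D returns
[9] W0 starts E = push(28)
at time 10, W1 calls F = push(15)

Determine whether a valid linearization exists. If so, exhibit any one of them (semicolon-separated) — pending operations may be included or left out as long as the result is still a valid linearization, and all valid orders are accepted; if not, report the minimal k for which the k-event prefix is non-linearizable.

not linearizable — minimal violating prefix: 4 events

prefix check: 1..3 passes, 1..4 fails once B's time-4 response joins
a single order respects real time; the 2 completed LIFO stack operations fail replay along it
one such order, A, B, breaks at step 2 where B pop() → empty is illegal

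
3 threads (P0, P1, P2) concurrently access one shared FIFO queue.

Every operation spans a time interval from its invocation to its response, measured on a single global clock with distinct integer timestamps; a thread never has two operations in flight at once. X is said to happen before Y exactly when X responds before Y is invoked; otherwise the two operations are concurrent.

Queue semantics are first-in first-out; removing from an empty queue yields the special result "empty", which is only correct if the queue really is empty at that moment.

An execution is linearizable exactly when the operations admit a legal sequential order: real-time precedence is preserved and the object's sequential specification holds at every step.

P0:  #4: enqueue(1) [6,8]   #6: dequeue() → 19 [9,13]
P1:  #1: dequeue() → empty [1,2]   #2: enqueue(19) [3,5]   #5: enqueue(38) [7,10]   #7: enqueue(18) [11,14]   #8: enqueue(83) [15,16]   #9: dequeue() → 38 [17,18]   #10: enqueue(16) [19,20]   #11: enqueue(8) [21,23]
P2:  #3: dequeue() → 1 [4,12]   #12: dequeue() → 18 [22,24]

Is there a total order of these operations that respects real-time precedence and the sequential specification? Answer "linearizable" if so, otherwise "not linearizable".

witness order: #1, #2, #4, #5, #6, #3, #7, #8, #9, #10, #11, #12
step 1: #1 dequeue() → empty — queue <>
step 2: #2 enqueue(19) — queue <19>
step 3: #4 enqueue(1) — queue <19,1>
step 4: #5 enqueue(38) — queue <19,1,38>
step 5: #6 dequeue() → 19 — queue <1,38>
step 6: #3 dequeue() → 1 — queue <38>
step 7: #7 enqueue(18) — queue <38,18>
step 8: #8 enqueue(83) — queue <38,18,83>
step 9: #9 dequeue() → 38 — queue <18,83>
step 10: #10 enqueue(16) — queue <18,83,16>
step 11: #11 enqueue(8) — queue <18,83,16,8>
step 12: #12 dequeue() → 18 — queue <83,16,8>

linearizable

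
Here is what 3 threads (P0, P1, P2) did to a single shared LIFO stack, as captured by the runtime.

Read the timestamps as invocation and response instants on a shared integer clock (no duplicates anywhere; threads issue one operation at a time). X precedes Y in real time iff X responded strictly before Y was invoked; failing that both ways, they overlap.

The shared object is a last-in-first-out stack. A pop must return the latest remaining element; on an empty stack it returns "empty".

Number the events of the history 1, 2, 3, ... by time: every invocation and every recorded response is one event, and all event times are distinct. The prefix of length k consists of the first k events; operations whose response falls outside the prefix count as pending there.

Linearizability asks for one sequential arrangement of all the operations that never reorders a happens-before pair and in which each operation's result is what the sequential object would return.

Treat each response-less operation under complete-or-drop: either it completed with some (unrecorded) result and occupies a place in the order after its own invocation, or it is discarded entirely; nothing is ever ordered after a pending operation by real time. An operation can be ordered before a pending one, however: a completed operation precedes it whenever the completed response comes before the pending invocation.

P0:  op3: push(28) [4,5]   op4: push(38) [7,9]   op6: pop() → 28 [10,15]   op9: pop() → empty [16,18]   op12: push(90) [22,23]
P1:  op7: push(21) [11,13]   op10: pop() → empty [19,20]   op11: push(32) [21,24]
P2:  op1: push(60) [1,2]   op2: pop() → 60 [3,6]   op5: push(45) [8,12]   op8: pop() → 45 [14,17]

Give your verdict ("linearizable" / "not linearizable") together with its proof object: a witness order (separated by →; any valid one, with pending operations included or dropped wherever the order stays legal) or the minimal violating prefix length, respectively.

the violation lands at event 15, op6's response at time 15: events 1..14 linearize, events 1..15 do not
7 completed operations, 16 real-time-consistent orders — every LIFO stack replay fails
no completion choice of the 1 pending operation (op8) rescues it — every subset was tried
e.g. op1, op2, op3, op4, op5, op6, op7 (pending dropped): illegal at step 6, since op6 pop() → 28 cannot apply there
e.g. op1, op2, op3, op4, op5, op7, op6 (pending dropped): illegal at step 7, since op6 pop() → 28 cannot apply there

not linearizable — minimal violating prefix: 15 events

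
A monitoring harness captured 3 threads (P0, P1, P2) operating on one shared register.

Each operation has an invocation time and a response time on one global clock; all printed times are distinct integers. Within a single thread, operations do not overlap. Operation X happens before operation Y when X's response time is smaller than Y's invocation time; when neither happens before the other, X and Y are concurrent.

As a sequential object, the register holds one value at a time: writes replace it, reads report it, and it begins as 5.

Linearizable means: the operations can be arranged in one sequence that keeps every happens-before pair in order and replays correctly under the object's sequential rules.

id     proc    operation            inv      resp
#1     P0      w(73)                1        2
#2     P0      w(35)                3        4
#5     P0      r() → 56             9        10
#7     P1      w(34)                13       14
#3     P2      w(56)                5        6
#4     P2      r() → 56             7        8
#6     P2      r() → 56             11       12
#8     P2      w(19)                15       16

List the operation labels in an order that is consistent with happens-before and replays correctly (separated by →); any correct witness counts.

after step 1 (#1 w(73)): value 73
after step 2 (#2 w(35)): value 35
after step 3 (#3 w(56)): value 56
after step 4 (#4 r() → 56): value 56
after step 5 (#5 r() → 56): value 56
after step 6 (#6 r() → 56): value 56
after step 7 (#7 w(34)): value 34
after step 8 (#8 w(19)): value 19

#1 → #2 → #3 → #4 → #5 → #6 → #7 → #8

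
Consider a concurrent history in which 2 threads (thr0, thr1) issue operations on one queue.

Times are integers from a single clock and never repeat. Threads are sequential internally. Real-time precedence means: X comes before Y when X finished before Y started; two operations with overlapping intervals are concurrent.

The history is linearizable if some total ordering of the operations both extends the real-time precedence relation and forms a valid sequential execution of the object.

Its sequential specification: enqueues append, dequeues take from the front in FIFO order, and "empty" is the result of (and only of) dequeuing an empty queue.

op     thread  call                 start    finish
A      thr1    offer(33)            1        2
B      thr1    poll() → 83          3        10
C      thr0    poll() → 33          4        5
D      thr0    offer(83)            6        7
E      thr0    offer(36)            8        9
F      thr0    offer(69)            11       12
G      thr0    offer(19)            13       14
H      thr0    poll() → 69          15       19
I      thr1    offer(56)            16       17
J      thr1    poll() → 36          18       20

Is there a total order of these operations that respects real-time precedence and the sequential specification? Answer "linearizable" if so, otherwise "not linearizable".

witness order: A, C, D, B, E, F, G, I, J, H
after step 1 (A offer(33)): queue <33>
after step 2 (C poll() → 33): queue <>
after step 3 (D offer(83)): queue <83>
after step 4 (B poll() → 83): queue <>
after step 5 (E offer(36)): queue <36>
after step 6 (F offer(69)): queue <36,69>
after step 7 (G offer(19)): queue <36,69,19>
after step 8 (I offer(56)): queue <36,69,19,56>
after step 9 (J poll() → 36): queue <69,19,56>
after step 10 (H poll() → 69): queue <19,56>

linearizable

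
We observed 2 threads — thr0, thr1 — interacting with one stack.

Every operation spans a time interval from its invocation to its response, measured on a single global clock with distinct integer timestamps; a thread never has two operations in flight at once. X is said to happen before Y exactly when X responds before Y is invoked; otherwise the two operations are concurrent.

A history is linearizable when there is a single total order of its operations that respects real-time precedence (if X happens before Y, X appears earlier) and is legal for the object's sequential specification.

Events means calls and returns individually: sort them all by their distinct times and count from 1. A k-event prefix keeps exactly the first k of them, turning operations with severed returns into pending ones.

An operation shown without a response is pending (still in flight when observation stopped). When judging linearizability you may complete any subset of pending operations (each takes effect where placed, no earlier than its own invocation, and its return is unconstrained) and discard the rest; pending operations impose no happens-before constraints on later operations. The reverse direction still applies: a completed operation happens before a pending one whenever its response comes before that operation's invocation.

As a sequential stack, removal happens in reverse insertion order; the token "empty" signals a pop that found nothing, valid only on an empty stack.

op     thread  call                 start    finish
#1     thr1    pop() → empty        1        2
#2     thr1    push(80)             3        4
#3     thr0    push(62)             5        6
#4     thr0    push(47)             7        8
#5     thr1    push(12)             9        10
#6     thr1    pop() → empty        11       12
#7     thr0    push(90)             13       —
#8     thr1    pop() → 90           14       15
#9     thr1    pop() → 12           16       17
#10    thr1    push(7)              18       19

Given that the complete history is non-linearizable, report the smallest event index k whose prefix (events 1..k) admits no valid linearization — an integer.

12

events 1..11 are linearizable, e.g. via #1, #2, #3, #4, #5:
1. #1 pop() → empty, leaving stack <>
2. #2 push(80), leaving stack <80>
3. #3 push(62), leaving stack <80,62>
4. #4 push(47), leaving stack <80,62,47>
5. #5 push(12), leaving stack <80,62,47,12>
once event 12 joins (#6's response, time 12), exhaustive search finds no witness
e.g. #1, #2, #3, #4, #5, #6: illegal at step 6, since #6 pop() → empty cannot apply there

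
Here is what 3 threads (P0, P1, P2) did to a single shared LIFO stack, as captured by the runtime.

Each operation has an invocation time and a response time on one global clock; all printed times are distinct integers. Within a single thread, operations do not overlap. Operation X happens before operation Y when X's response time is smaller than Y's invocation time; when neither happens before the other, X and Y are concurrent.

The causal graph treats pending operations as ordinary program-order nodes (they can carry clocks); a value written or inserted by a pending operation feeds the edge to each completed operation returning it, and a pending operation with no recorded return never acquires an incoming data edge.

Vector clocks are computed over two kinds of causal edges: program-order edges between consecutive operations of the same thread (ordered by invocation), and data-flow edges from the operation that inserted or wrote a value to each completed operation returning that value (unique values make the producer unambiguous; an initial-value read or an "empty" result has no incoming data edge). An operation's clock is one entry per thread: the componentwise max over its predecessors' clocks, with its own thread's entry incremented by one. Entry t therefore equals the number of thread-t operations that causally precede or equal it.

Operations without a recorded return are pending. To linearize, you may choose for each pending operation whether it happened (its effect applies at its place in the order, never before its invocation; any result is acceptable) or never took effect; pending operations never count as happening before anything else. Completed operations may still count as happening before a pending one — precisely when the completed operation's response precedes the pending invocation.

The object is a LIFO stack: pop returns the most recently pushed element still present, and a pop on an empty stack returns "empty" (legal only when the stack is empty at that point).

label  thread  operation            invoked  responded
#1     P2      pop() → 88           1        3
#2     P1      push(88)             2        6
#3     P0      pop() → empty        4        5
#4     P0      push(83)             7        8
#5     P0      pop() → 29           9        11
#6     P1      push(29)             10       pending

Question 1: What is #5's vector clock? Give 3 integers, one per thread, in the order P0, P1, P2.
Answer: (3, 2, 0)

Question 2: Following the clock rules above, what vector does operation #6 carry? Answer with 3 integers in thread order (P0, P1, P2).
Answer: (0, 2, 0)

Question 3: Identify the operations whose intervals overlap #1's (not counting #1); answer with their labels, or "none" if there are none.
Answer: #2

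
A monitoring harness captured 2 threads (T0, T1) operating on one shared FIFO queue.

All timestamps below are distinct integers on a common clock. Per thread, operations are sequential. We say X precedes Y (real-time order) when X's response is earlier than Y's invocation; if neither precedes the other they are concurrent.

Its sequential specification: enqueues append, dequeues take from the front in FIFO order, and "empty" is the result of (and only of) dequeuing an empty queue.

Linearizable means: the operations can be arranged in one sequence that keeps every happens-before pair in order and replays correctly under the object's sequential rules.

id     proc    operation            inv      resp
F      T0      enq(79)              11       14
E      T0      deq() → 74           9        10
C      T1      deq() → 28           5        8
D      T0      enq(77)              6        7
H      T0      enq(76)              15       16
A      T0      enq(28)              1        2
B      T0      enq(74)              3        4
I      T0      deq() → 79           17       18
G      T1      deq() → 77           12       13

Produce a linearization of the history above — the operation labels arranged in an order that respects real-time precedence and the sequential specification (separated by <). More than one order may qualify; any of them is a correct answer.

A < B < C < D < E < F < G < H < I

1. A enq(28), leaving queue <28>
2. B enq(74), leaving queue <28,74>
3. C deq() → 28, leaving queue <74>
4. D enq(77), leaving queue <74,77>
5. E deq() → 74, leaving queue <77>
6. F enq(79), leaving queue <77,79>
7. G deq() → 77, leaving queue <79>
8. H enq(76), leaving queue <79,76>
9. I deq() → 79, leaving queue <76>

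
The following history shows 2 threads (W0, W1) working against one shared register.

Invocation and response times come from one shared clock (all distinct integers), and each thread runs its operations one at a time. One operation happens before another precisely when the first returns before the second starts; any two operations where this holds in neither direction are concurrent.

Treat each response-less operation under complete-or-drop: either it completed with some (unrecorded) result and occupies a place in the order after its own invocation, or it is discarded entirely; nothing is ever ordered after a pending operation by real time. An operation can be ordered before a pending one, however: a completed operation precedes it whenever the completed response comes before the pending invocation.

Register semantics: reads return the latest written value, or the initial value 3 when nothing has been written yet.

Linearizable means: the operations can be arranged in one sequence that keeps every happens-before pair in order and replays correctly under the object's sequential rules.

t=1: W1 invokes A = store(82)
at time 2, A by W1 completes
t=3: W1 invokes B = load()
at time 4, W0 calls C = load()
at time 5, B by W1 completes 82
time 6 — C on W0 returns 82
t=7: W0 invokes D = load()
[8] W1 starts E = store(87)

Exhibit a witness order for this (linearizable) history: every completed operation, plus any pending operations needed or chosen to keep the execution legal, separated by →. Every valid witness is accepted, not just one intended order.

1. A store(82), leaving value 82
2. B load() → 82, leaving value 82
3. C load() → 82, leaving value 82

A → B → C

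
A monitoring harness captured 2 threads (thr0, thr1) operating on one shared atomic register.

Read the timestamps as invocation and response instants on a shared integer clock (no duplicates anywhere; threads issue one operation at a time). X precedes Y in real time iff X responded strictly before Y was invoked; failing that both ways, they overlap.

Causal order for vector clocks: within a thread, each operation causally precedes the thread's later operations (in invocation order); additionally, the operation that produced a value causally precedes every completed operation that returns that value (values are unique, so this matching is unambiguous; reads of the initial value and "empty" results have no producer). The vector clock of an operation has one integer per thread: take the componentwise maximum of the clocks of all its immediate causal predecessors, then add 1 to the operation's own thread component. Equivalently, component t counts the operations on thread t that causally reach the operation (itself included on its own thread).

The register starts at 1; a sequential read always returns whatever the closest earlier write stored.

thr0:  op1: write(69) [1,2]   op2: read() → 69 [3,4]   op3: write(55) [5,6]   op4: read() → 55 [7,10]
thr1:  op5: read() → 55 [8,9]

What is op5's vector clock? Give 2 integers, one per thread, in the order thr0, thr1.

op1 (invocation 1): nothing precedes it; thr0's component alone gives (1, 0)
op2, invoked 3, takes VC(op1)=(1, 0) under max, adds 1 for thr0 → (2, 0)
op3, invoked 5, takes VC(op2)=(2, 0) under max, adds 1 for thr0 → (3, 0)
op5, invoked 8, takes VC(op3)=(3, 0) under max, adds 1 for thr1 → (3, 1)
op4, invoked 7, takes VC(op3)=(3, 0) under max, adds 1 for thr0 → (4, 0)
target: VC(op5) = (3, 1)

(3, 1)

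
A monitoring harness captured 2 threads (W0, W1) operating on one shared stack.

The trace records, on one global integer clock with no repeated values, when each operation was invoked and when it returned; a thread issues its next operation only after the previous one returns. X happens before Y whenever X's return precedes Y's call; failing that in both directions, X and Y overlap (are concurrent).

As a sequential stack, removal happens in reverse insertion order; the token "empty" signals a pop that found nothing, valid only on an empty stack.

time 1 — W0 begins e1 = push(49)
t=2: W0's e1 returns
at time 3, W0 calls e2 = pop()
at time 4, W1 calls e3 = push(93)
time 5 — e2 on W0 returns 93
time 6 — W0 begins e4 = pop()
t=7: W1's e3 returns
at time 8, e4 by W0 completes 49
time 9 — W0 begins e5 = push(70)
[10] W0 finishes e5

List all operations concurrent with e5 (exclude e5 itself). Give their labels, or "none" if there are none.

e5 spans [9,10]; an op avoiding the whole window 9..10 is ordered, any other is concurrent
e1 [1,2]: before
e2 [3,5]: before
e3 [4,7]: before
e4 [6,8]: before

none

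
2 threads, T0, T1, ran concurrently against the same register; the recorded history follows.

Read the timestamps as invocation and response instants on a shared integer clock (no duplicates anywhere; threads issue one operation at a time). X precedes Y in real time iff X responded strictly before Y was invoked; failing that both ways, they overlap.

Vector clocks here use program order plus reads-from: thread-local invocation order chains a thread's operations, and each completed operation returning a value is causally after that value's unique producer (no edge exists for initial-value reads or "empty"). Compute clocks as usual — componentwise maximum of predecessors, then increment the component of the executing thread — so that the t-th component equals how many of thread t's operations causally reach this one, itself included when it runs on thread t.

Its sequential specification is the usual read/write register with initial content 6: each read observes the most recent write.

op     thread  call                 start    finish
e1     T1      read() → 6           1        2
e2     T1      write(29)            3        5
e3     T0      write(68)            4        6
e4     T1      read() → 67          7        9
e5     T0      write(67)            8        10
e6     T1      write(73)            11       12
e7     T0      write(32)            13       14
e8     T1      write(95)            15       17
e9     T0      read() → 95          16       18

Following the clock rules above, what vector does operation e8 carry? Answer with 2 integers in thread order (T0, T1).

(2, 5)

root op e1, invoked 1: fresh clock plus T1's own tick → (0, 1)
root op e3, invoked 4: fresh clock plus T0's own tick → (1, 0)
from VC(e1)=(0, 1), e2 (invoked 3) maxes components and bumps T1 → (0, 2)
from VC(e3)=(1, 0), e5 (invoked 8) maxes components and bumps T0 → (2, 0)
from VC(e5)=(2, 0), e7 (invoked 13) maxes components and bumps T0 → (3, 0)
from VC(e2)=(0, 2), VC(e5)=(2, 0), e4 (invoked 7) maxes components and bumps T1 → (2, 3)
from VC(e4)=(2, 3), e6 (invoked 11) maxes components and bumps T1 → (2, 4)
from VC(e6)=(2, 4), e8 (invoked 15) maxes components and bumps T1 → (2, 5)
from VC(e7)=(3, 0), VC(e8)=(2, 5), e9 (invoked 16) maxes components and bumps T0 → (4, 5)
target: VC(e8) = (2, 5)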